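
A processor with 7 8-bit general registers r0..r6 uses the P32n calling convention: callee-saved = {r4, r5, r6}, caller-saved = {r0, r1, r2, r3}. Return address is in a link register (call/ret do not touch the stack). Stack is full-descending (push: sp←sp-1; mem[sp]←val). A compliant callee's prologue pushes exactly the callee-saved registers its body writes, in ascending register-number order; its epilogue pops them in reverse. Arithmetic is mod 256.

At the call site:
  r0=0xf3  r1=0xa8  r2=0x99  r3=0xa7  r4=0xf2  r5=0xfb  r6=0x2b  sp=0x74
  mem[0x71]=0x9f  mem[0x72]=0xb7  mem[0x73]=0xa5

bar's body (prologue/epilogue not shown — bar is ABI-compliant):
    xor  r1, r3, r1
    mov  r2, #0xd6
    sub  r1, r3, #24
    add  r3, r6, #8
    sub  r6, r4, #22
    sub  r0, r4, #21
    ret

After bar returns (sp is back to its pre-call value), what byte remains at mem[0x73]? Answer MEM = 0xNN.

prologue: push r6 → mem[0x73]=0x2b, sp=0x73
body[0] xor  r1, r3, r1 → r1=0x0f
body[1] mov  r2, #0xd6 → r2=0xd6
body[2] sub  r1, r3, #24 → r1=0x8f
body[3] add  r3, r6, #8 → r3=0x33
body[4] sub  r6, r4, #22 → r6=0xdc
body[5] sub  r0, r4, #21 → r0=0xdd
epilogue: pop r6=0x2b, sp=0x74
prologue pushed ['r6'] at ['0x73']

MEM = 0x2b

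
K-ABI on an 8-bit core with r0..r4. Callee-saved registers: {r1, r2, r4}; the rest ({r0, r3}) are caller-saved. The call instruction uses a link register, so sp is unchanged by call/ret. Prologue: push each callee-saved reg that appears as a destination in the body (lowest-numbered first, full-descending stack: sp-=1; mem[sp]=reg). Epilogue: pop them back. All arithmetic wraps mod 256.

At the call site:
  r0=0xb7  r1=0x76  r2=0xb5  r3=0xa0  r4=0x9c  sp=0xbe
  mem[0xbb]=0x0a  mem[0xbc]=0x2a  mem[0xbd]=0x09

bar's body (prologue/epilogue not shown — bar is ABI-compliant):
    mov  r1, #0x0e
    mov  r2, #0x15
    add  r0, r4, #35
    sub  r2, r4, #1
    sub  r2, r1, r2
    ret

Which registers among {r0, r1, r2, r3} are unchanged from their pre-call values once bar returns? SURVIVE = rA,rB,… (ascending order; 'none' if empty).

prologue: push r1 -> mem[0xbd]=0x76, sp=0xbd
prologue: push r2 -> mem[0xbc]=0xb5, sp=0xbc
body[0] mov  r1, #0x0e -> r1=0x0e
body[1] mov  r2, #0x15 -> r2=0x15
body[2] add  r0, r4, #35 -> r0=0xbf
body[3] sub  r2, r4, #1 -> r2=0x9b
body[4] sub  r2, r1, r2 -> r2=0x73
epilogue: pop r2=0xb5, sp=0xbd
epilogue: pop r1=0x76, sp=0xbe
r0: caller-saved, written=True
r1: callee-saved, written=True
r2: callee-saved, written=True
r3: caller-saved, written=False

SURVIVE = r1,r2,r3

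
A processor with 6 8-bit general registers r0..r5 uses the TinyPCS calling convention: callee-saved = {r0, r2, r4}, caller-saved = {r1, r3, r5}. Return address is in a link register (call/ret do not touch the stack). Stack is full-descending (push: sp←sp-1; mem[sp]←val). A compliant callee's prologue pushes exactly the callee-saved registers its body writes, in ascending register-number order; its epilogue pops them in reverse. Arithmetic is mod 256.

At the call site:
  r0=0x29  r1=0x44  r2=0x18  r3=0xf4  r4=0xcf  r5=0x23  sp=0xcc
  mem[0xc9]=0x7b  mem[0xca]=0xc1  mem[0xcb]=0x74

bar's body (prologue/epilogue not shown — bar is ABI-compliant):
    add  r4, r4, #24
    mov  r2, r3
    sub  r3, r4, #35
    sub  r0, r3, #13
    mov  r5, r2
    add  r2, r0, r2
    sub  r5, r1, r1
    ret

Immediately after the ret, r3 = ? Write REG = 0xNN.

prologue: push r0 → mem[0xcb]=0x29, sp=0xcb
prologue: push r2 → mem[0xca]=0x18, sp=0xca
prologue: push r4 → mem[0xc9]=0xcf, sp=0xc9
body[0] add  r4, r4, #24 → r4=0xe7
body[1] mov  r2, r3 → r2=0xf4
body[2] sub  r3, r4, #35 → r3=0xc4
body[3] sub  r0, r3, #13 → r0=0xb7
body[4] mov  r5, r2 → r5=0xf4
body[5] add  r2, r0, r2 → r2=0xab
body[6] sub  r5, r1, r1 → r5=0x00
epilogue: pop r4=0xcf, sp=0xca
epilogue: pop r2=0x18, sp=0xcb
epilogue: pop r0=0x29, sp=0xcc
r3 is caller-saved → body value

REG = 0xc4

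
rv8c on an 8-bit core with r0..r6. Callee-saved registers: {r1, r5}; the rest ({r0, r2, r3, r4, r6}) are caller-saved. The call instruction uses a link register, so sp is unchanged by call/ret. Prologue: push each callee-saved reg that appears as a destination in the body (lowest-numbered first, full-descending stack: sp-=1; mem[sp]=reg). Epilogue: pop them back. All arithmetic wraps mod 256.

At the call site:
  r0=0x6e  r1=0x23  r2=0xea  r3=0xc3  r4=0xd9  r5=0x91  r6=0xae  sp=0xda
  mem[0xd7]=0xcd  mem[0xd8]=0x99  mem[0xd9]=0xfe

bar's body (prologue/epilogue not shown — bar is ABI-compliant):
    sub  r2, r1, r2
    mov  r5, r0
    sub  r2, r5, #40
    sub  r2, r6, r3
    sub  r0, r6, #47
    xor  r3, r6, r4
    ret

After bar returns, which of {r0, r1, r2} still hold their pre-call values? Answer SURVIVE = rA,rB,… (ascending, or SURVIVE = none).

SURVIVE = r1

prologue: push r5 -> mem[0xd9]=0x91, sp=0xd9
body[0] sub  r2, r1, r2 -> r2=0x39
body[1] mov  r5, r0 -> r5=0x6e
body[2] sub  r2, r5, #40 -> r2=0x46
body[3] sub  r2, r6, r3 -> r2=0xeb
body[4] sub  r0, r6, #47 -> r0=0x7f
body[5] xor  r3, r6, r4 -> r3=0x77
epilogue: pop r5=0x91, sp=0xda
r0: caller-saved, written=True
r1: callee-saved, written=False
r2: caller-saved, written=True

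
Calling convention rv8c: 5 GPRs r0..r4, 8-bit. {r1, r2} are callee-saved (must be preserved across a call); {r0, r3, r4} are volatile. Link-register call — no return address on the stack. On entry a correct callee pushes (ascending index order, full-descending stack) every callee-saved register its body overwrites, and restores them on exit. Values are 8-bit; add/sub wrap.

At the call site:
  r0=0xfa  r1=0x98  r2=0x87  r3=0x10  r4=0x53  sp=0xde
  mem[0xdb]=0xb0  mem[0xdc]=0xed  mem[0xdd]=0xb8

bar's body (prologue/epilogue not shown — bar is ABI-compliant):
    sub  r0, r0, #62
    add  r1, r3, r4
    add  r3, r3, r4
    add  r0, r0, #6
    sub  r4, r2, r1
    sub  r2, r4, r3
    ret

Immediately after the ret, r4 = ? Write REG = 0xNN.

prologue: push r1 -> mem[0xdd]=0x98, sp=0xdd
prologue: push r2 -> mem[0xdc]=0x87, sp=0xdc
body[0] sub  r0, r0, #62 -> r0=0xbc
body[1] add  r1, r3, r4 -> r1=0x63
body[2] add  r3, r3, r4 -> r3=0x63
body[3] add  r0, r0, #6 -> r0=0xc2
body[4] sub  r4, r2, r1 -> r4=0x24
body[5] sub  r2, r4, r3 -> r2=0xc1
epilogue: pop r2=0x87, sp=0xdd
epilogue: pop r1=0x98, sp=0xde
r4 is caller-saved -> body value

REG = 0x24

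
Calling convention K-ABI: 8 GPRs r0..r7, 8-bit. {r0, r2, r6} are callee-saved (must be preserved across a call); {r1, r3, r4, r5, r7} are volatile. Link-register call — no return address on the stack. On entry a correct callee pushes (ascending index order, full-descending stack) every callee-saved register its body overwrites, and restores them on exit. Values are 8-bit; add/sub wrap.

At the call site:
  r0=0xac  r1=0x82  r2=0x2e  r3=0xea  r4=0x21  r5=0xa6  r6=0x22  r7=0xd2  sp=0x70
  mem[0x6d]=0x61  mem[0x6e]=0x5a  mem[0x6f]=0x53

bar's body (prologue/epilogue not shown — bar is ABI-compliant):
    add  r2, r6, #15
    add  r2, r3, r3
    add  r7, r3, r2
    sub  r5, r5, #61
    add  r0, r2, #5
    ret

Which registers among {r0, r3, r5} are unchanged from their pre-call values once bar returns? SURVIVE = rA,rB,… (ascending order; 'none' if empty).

prologue: push r0 → mem[0x6f]=0xac, sp=0x6f
prologue: push r2 → mem[0x6e]=0x2e, sp=0x6e
body[0] add  r2, r6, #15 → r2=0x31
body[1] add  r2, r3, r3 → r2=0xd4
body[2] add  r7, r3, r2 → r7=0xbe
body[3] sub  r5, r5, #61 → r5=0x69
body[4] add  r0, r2, #5 → r0=0xd9
epilogue: pop r2=0x2e, sp=0x6f
epilogue: pop r0=0xac, sp=0x70
r0: callee-saved, written=True
r3: caller-saved, written=False
r5: caller-saved, written=True

SURVIVE = r0,r3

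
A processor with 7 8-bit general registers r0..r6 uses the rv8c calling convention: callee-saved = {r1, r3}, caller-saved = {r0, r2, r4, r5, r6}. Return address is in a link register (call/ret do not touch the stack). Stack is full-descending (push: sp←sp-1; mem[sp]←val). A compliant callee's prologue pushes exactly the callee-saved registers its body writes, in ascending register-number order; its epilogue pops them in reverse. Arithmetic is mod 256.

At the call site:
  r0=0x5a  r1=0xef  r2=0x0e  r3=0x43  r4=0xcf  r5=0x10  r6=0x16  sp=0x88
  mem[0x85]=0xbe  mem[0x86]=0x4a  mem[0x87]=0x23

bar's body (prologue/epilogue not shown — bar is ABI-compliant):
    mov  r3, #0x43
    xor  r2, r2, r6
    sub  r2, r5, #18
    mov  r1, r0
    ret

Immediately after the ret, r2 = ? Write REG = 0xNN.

prologue: push r1 -> mem[0x87]=0xef, sp=0x87
prologue: push r3 -> mem[0x86]=0x43, sp=0x86
body[0] mov  r3, #0x43 -> r3=0x43
body[1] xor  r2, r2, r6 -> r2=0x18
body[2] sub  r2, r5, #18 -> r2=0xfe
body[3] mov  r1, r0 -> r1=0x5a
epilogue: pop r3=0x43, sp=0x87
epilogue: pop r1=0xef, sp=0x88
r2 is caller-saved -> body value

REG = 0xfe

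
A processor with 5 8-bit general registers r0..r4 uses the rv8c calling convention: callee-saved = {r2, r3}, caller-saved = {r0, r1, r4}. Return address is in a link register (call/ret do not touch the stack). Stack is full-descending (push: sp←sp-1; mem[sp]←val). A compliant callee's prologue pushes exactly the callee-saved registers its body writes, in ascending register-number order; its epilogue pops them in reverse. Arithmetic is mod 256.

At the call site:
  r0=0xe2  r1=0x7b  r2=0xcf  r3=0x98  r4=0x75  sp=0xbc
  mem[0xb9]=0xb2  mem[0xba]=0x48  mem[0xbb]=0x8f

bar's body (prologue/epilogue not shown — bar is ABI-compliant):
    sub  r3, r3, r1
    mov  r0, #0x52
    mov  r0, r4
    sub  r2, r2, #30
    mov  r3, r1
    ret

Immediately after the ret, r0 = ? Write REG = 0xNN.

prologue: push r2 → mem[0xbb]=0xcf, sp=0xbb
prologue: push r3 → mem[0xba]=0x98, sp=0xba
body[0] sub  r3, r3, r1 → r3=0x1d
body[1] mov  r0, #0x52 → r0=0x52
body[2] mov  r0, r4 → r0=0x75
body[3] sub  r2, r2, #30 → r2=0xb1
body[4] mov  r3, r1 → r3=0x7b
epilogue: pop r3=0x98, sp=0xbb
epilogue: pop r2=0xcf, sp=0xbc
r0 is caller-saved → body value

REG = 0x75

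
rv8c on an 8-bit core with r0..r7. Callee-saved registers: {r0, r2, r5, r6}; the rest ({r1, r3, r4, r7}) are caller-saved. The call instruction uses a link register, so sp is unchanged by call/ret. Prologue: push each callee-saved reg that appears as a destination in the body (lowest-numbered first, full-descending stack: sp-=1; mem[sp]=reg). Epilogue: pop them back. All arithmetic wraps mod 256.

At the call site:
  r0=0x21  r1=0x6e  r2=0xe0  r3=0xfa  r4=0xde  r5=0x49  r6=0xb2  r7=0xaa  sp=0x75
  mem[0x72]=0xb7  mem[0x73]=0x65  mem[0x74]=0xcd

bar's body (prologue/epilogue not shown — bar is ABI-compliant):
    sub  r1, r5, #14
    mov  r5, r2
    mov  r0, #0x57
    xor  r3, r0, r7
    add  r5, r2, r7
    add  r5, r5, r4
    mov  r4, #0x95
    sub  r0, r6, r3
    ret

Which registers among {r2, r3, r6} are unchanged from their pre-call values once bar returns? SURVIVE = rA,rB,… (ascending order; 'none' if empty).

prologue: push r0 -> mem[0x74]=0x21, sp=0x74
prologue: push r5 -> mem[0x73]=0x49, sp=0x73
body[0] sub  r1, r5, #14 -> r1=0x3b
body[1] mov  r5, r2 -> r5=0xe0
body[2] mov  r0, #0x57 -> r0=0x57
body[3] xor  r3, r0, r7 -> r3=0xfd
body[4] add  r5, r2, r7 -> r5=0x8a
body[5] add  r5, r5, r4 -> r5=0x68
body[6] mov  r4, #0x95 -> r4=0x95
body[7] sub  r0, r6, r3 -> r0=0xb5
epilogue: pop r5=0x49, sp=0x74
epilogue: pop r0=0x21, sp=0x75
r2: callee-saved, written=False
r3: caller-saved, written=True
r6: callee-saved, written=False

SURVIVE = r2,r6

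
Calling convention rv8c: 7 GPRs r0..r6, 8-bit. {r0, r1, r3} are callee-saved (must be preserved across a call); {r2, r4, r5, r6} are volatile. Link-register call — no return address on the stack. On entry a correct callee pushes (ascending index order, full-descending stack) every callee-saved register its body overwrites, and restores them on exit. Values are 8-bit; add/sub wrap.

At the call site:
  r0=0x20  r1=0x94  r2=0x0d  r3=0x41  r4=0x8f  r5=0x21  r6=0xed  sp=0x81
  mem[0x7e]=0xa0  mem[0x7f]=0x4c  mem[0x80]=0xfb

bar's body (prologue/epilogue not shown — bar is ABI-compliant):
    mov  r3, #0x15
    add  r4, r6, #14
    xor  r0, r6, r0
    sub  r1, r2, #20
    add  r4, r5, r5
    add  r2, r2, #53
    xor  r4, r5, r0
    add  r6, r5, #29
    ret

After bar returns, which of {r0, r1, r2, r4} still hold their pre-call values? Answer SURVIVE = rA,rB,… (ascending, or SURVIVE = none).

prologue: push r0 → mem[0x80]=0x20, sp=0x80
prologue: push r1 → mem[0x7f]=0x94, sp=0x7f
prologue: push r3 → mem[0x7e]=0x41, sp=0x7e
body[0] mov  r3, #0x15 → r3=0x15
body[1] add  r4, r6, #14 → r4=0xfb
body[2] xor  r0, r6, r0 → r0=0xcd
body[3] sub  r1, r2, #20 → r1=0xf9
body[4] add  r4, r5, r5 → r4=0x42
body[5] add  r2, r2, #53 → r2=0x42
body[6] xor  r4, r5, r0 → r4=0xec
body[7] add  r6, r5, #29 → r6=0x3e
epilogue: pop r3=0x41, sp=0x7f
epilogue: pop r1=0x94, sp=0x80
epilogue: pop r0=0x20, sp=0x81
r0: callee-saved, written=True
r1: callee-saved, written=True
r2: caller-saved, written=True
r4: caller-saved, written=True

SURVIVE = r0,r1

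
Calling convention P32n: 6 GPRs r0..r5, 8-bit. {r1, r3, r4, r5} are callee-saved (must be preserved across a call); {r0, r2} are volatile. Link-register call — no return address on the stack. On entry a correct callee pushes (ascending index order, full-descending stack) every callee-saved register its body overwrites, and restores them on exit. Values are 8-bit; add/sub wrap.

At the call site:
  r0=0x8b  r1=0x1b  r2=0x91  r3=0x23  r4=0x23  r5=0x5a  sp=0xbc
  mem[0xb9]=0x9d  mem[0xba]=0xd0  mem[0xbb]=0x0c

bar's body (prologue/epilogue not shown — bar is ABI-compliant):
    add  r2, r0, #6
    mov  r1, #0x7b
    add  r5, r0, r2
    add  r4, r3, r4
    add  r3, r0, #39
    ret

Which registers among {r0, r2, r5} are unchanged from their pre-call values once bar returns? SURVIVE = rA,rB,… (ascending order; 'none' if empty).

prologue: push r1 -> mem[0xbb]=0x1b, sp=0xbb
prologue: push r3 -> mem[0xba]=0x23, sp=0xba
prologue: push r4 -> mem[0xb9]=0x23, sp=0xb9
prologue: push r5 -> mem[0xb8]=0x5a, sp=0xb8
body[0] add  r2, r0, #6 -> r2=0x91
body[1] mov  r1, #0x7b -> r1=0x7b
body[2] add  r5, r0, r2 -> r5=0x1c
body[3] add  r4, r3, r4 -> r4=0x46
body[4] add  r3, r0, #39 -> r3=0xb2
epilogue: pop r5=0x5a, sp=0xb9
epilogue: pop r4=0x23, sp=0xba
epilogue: pop r3=0x23, sp=0xbb
epilogue: pop r1=0x1b, sp=0xbc
r0: caller-saved, written=False
r2: caller-saved, written=True
r5: callee-saved, written=True

SURVIVE = r0,r2,r5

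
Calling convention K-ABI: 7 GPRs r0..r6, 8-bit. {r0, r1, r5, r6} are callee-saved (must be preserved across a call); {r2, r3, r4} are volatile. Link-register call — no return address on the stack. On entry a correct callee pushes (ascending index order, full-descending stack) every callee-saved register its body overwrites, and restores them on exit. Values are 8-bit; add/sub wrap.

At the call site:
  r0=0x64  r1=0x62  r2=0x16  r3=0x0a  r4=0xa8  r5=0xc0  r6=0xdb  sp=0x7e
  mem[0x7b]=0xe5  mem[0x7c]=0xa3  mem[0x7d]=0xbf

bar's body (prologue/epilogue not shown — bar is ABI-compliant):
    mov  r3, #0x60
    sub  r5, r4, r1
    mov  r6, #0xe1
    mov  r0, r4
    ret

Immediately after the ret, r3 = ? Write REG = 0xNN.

prologue: push r0 -> mem[0x7d]=0x64, sp=0x7d
prologue: push r5 -> mem[0x7c]=0xc0, sp=0x7c
prologue: push r6 -> mem[0x7b]=0xdb, sp=0x7b
body[0] mov  r3, #0x60 -> r3=0x60
body[1] sub  r5, r4, r1 -> r5=0x46
body[2] mov  r6, #0xe1 -> r6=0xe1
body[3] mov  r0, r4 -> r0=0xa8
epilogue: pop r6=0xdb, sp=0x7c
epilogue: pop r5=0xc0, sp=0x7d
epilogue: pop r0=0x64, sp=0x7e
r3 is caller-saved -> body value

REG = 0x60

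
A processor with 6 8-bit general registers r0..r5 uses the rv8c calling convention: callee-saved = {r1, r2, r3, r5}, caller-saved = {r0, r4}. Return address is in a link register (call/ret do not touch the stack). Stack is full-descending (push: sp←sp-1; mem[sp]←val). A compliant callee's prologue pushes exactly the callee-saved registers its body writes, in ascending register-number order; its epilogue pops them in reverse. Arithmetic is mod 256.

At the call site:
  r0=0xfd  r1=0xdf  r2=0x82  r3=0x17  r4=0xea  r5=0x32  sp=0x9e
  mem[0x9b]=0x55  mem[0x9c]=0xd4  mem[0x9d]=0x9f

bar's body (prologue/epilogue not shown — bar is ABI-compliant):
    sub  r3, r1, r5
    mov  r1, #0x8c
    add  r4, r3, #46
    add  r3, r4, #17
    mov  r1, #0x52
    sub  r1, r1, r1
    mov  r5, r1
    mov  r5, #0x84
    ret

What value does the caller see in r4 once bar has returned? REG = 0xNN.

REG = 0xdb

prologue: push r1 → mem[0x9d]=0xdf, sp=0x9d
prologue: push r3 → mem[0x9c]=0x17, sp=0x9c
prologue: push r5 → mem[0x9b]=0x32, sp=0x9b
body[0] sub  r3, r1, r5 → r3=0xad
body[1] mov  r1, #0x8c → r1=0x8c
body[2] add  r4, r3, #46 → r4=0xdb
body[3] add  r3, r4, #17 → r3=0xec
body[4] mov  r1, #0x52 → r1=0x52
body[5] sub  r1, r1, r1 → r1=0x00
body[6] mov  r5, r1 → r5=0x00
body[7] mov  r5, #0x84 → r5=0x84
epilogue: pop r5=0x32, sp=0x9c
epilogue: pop r3=0x17, sp=0x9d
epilogue: pop r1=0xdf, sp=0x9e
r4 is caller-saved → body value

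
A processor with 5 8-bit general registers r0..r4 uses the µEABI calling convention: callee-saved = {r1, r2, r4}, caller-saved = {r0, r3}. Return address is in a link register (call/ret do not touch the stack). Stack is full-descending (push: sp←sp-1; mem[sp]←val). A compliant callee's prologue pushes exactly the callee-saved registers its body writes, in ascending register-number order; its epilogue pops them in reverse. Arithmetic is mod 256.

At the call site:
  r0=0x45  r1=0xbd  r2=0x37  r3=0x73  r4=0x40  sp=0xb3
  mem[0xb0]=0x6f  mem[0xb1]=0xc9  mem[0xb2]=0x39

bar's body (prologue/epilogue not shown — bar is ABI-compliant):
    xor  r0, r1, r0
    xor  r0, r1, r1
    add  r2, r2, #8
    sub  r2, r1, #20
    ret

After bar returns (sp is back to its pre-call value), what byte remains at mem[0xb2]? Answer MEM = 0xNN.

prologue: push r2 -> mem[0xb2]=0x37, sp=0xb2
body[0] xor  r0, r1, r0 -> r0=0xf8
body[1] xor  r0, r1, r1 -> r0=0x00
body[2] add  r2, r2, #8 -> r2=0x3f
body[3] sub  r2, r1, #20 -> r2=0xa9
epilogue: pop r2=0x37, sp=0xb3
prologue pushed ['r2'] at ['0xb2']

MEM = 0x37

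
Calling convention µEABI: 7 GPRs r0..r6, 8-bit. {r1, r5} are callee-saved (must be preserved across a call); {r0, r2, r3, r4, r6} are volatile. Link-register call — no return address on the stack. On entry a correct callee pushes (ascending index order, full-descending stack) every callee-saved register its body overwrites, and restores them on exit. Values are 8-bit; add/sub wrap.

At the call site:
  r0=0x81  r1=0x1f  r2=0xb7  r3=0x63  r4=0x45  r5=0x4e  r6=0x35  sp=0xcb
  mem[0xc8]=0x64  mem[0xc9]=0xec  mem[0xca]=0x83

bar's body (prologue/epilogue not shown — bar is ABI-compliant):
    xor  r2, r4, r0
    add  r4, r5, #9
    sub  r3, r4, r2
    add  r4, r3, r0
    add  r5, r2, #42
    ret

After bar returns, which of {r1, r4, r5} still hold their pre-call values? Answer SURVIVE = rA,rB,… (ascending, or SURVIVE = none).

SURVIVE = r1,r5

prologue: push r5 -> mem[0xca]=0x4e, sp=0xca
body[0] xor  r2, r4, r0 -> r2=0xc4
body[1] add  r4, r5, #9 -> r4=0x57
body[2] sub  r3, r4, r2 -> r3=0x93
body[3] add  r4, r3, r0 -> r4=0x14
body[4] add  r5, r2, #42 -> r5=0xee
epilogue: pop r5=0x4e, sp=0xcb
r1: callee-saved, written=False
r4: caller-saved, written=True
r5: callee-saved, written=True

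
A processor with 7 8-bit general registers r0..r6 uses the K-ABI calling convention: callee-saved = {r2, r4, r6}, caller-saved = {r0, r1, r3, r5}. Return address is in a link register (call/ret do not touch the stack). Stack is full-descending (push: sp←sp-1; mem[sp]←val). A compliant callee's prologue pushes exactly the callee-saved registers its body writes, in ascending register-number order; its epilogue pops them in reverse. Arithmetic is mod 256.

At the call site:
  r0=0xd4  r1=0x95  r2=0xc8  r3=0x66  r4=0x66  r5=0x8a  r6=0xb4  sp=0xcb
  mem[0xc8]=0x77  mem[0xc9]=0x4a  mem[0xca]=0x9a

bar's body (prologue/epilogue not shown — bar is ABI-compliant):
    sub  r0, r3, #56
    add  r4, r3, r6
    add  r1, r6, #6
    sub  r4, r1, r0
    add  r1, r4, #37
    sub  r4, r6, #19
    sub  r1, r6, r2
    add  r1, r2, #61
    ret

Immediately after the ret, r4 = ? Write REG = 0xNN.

prologue: push r4 -> mem[0xca]=0x66, sp=0xca
body[0] sub  r0, r3, #56 -> r0=0x2e
body[1] add  r4, r3, r6 -> r4=0x1a
body[2] add  r1, r6, #6 -> r1=0xba
body[3] sub  r4, r1, r0 -> r4=0x8c
body[4] add  r1, r4, #37 -> r1=0xb1
body[5] sub  r4, r6, #19 -> r4=0xa1
body[6] sub  r1, r6, r2 -> r1=0xec
body[7] add  r1, r2, #61 -> r1=0x05
epilogue: pop r4=0x66, sp=0xcb
r4 is callee-saved -> restored

REG = 0x66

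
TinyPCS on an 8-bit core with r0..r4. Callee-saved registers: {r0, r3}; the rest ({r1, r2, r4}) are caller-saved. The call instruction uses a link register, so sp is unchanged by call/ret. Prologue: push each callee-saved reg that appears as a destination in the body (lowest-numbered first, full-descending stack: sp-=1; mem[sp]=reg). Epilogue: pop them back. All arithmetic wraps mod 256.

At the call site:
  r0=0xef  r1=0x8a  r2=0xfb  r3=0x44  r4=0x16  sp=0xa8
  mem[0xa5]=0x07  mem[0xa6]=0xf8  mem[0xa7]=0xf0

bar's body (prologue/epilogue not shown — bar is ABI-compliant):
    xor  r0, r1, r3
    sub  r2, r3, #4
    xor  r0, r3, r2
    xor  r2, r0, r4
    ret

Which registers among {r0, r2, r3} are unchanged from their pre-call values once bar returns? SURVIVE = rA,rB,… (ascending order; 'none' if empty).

prologue: push r0 → mem[0xa7]=0xef, sp=0xa7
body[0] xor  r0, r1, r3 → r0=0xce
body[1] sub  r2, r3, #4 → r2=0x40
body[2] xor  r0, r3, r2 → r0=0x04
body[3] xor  r2, r0, r4 → r2=0x12
epilogue: pop r0=0xef, sp=0xa8
r0: callee-saved, written=True
r2: caller-saved, written=True
r3: callee-saved, written=False

SURVIVE = r0,r3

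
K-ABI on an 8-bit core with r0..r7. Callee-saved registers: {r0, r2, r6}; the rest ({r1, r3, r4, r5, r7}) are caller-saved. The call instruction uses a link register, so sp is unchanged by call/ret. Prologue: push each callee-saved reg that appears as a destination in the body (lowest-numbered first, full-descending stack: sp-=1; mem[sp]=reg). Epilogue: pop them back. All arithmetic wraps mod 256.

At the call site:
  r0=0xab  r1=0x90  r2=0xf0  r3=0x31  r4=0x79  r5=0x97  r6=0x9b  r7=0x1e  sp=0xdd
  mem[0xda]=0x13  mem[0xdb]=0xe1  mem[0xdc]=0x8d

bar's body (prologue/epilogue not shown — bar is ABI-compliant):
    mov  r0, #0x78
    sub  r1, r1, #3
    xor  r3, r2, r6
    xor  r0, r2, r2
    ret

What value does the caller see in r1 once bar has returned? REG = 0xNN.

prologue: push r0 -> mem[0xdc]=0xab, sp=0xdc
body[0] mov  r0, #0x78 -> r0=0x78
body[1] sub  r1, r1, #3 -> r1=0x8d
body[2] xor  r3, r2, r6 -> r3=0x6b
body[3] xor  r0, r2, r2 -> r0=0x00
epilogue: pop r0=0xab, sp=0xdd
r1 is caller-saved -> body value

REG = 0x8d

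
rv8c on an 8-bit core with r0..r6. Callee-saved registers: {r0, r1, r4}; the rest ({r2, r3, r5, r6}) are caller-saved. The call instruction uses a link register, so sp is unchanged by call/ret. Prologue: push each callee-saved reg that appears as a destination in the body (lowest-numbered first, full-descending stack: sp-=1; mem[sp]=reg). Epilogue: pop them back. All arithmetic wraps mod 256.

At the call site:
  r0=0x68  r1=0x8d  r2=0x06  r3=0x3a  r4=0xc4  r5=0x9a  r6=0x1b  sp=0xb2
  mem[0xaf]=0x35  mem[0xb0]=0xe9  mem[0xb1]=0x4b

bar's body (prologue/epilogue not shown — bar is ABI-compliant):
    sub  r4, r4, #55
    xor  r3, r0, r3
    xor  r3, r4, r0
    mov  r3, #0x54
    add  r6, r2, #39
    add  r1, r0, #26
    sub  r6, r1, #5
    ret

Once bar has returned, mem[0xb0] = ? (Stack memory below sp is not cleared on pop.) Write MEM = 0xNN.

prologue: push r1 → mem[0xb1]=0x8d, sp=0xb1
prologue: push r4 → mem[0xb0]=0xc4, sp=0xb0
body[0] sub  r4, r4, #55 → r4=0x8d
body[1] xor  r3, r0, r3 → r3=0x52
body[2] xor  r3, r4, r0 → r3=0xe5
body[3] mov  r3, #0x54 → r3=0x54
body[4] add  r6, r2, #39 → r6=0x2d
body[5] add  r1, r0, #26 → r1=0x82
body[6] sub  r6, r1, #5 → r6=0x7d
epilogue: pop r4=0xc4, sp=0xb1
epilogue: pop r1=0x8d, sp=0xb2
prologue pushed ['r1', 'r4'] at ['0xb1', '0xb0']

MEM = 0xc4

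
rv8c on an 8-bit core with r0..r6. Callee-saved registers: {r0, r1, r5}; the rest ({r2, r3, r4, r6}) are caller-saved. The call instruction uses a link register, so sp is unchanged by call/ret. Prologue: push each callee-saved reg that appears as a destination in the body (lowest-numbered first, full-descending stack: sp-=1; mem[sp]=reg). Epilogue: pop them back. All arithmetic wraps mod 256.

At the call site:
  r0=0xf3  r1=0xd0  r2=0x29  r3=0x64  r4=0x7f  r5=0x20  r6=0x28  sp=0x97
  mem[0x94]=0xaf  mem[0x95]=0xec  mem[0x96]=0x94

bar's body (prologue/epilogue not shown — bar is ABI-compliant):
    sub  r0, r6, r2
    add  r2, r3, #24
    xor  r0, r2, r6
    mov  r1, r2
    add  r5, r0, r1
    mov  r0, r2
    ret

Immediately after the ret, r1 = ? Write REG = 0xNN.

prologue: push r0 -> mem[0x96]=0xf3, sp=0x96
prologue: push r1 -> mem[0x95]=0xd0, sp=0x95
prologue: push r5 -> mem[0x94]=0x20, sp=0x94
body[0] sub  r0, r6, r2 -> r0=0xff
body[1] add  r2, r3, #24 -> r2=0x7c
body[2] xor  r0, r2, r6 -> r0=0x54
body[3] mov  r1, r2 -> r1=0x7c
body[4] add  r5, r0, r1 -> r5=0xd0
body[5] mov  r0, r2 -> r0=0x7c
epilogue: pop r5=0x20, sp=0x95
epilogue: pop r1=0xd0, sp=0x96
epilogue: pop r0=0xf3, sp=0x97
r1 is callee-saved -> restored

REG = 0xd0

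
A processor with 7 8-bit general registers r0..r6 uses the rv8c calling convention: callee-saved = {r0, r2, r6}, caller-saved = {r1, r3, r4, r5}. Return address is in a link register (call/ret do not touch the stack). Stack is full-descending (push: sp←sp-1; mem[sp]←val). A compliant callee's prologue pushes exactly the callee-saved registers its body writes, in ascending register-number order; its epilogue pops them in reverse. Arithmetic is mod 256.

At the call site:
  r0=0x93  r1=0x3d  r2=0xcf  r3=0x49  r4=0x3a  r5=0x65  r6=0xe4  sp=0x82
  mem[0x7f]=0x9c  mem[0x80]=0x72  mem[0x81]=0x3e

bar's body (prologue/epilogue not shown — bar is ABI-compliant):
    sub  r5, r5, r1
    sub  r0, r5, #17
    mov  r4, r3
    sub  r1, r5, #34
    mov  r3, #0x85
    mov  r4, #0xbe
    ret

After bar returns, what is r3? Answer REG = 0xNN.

prologue: push r0 → mem[0x81]=0x93, sp=0x81
body[0] sub  r5, r5, r1 → r5=0x28
body[1] sub  r0, r5, #17 → r0=0x17
body[2] mov  r4, r3 → r4=0x49
body[3] sub  r1, r5, #34 → r1=0x06
body[4] mov  r3, #0x85 → r3=0x85
body[5] mov  r4, #0xbe → r4=0xbe
epilogue: pop r0=0x93, sp=0x82
r3 is caller-saved → body value

REG = 0x85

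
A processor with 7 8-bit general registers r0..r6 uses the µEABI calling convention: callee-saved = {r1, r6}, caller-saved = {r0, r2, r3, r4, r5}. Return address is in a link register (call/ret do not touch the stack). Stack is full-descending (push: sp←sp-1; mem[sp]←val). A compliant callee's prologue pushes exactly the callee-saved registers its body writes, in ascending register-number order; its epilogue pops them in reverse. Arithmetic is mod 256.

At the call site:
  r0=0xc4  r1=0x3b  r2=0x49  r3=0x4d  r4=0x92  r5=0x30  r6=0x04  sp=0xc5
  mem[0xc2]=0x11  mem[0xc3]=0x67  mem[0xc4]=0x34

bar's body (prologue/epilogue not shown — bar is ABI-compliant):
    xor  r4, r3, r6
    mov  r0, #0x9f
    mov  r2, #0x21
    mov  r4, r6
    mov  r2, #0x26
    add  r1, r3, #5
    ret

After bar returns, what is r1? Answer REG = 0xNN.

prologue: push r1 -> mem[0xc4]=0x3b, sp=0xc4
body[0] xor  r4, r3, r6 -> r4=0x49
body[1] mov  r0, #0x9f -> r0=0x9f
body[2] mov  r2, #0x21 -> r2=0x21
body[3] mov  r4, r6 -> r4=0x04
body[4] mov  r2, #0x26 -> r2=0x26
body[5] add  r1, r3, #5 -> r1=0x52
epilogue: pop r1=0x3b, sp=0xc5
r1 is callee-saved -> restored

REG = 0x3b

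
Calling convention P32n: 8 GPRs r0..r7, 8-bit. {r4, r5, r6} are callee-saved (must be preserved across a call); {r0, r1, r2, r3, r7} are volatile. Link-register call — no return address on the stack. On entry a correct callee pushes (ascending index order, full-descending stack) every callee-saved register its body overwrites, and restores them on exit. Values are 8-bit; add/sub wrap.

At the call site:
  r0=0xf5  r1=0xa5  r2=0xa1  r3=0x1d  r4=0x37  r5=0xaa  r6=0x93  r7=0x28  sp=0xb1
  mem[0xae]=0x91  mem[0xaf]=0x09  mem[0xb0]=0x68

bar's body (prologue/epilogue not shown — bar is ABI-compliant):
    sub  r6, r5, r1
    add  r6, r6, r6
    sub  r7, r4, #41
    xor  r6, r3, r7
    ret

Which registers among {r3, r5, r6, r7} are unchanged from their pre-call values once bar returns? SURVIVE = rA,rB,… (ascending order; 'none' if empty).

prologue: push r6 → mem[0xb0]=0x93, sp=0xb0
body[0] sub  r6, r5, r1 → r6=0x05
body[1] add  r6, r6, r6 → r6=0x0a
body[2] sub  r7, r4, #41 → r7=0x0e
body[3] xor  r6, r3, r7 → r6=0x13
epilogue: pop r6=0x93, sp=0xb1
r3: caller-saved, written=False
r5: callee-saved, written=False
r6: callee-saved, written=True
r7: caller-saved, written=True

SURVIVE = r3,r5,r6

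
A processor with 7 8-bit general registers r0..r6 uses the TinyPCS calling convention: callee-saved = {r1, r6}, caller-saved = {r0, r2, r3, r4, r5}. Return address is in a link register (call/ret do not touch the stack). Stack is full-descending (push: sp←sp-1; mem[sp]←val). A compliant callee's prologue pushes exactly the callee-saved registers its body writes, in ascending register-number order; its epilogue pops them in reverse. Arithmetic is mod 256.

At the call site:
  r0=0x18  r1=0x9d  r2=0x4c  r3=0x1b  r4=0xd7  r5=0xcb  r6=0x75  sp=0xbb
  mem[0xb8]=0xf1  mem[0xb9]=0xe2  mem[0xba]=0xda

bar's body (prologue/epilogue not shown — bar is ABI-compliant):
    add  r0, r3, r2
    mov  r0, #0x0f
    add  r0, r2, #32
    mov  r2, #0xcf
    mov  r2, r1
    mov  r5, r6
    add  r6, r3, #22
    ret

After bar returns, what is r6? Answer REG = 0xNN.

REG = 0x75

prologue: push r6 → mem[0xba]=0x75, sp=0xba
body[0] add  r0, r3, r2 → r0=0x67
body[1] mov  r0, #0x0f → r0=0x0f
body[2] add  r0, r2, #32 → r0=0x6c
body[3] mov  r2, #0xcf → r2=0xcf
body[4] mov  r2, r1 → r2=0x9d
body[5] mov  r5, r6 → r5=0x75
body[6] add  r6, r3, #22 → r6=0x31
epilogue: pop r6=0x75, sp=0xbb
r6 is callee-saved → restored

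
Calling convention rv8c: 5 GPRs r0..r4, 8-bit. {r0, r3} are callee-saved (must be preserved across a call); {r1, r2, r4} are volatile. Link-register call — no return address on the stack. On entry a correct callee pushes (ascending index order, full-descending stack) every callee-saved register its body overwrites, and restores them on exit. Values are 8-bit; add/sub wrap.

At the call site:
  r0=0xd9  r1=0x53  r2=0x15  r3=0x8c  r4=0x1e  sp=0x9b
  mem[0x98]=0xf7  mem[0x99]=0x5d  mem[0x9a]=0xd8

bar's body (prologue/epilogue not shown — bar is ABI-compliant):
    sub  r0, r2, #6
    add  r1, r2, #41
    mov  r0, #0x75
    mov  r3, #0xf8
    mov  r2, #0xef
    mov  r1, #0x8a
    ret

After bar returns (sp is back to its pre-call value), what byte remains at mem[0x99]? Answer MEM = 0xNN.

MEM = 0x8c

prologue: push r0 -> mem[0x9a]=0xd9, sp=0x9a
prologue: push r3 -> mem[0x99]=0x8c, sp=0x99
body[0] sub  r0, r2, #6 -> r0=0x0f
body[1] add  r1, r2, #41 -> r1=0x3e
body[2] mov  r0, #0x75 -> r0=0x75
body[3] mov  r3, #0xf8 -> r3=0xf8
body[4] mov  r2, #0xef -> r2=0xef
body[5] mov  r1, #0x8a -> r1=0x8a
epilogue: pop r3=0x8c, sp=0x9a
epilogue: pop r0=0xd9, sp=0x9b
prologue pushed ['r0', 'r3'] at ['0x9a', '0x99']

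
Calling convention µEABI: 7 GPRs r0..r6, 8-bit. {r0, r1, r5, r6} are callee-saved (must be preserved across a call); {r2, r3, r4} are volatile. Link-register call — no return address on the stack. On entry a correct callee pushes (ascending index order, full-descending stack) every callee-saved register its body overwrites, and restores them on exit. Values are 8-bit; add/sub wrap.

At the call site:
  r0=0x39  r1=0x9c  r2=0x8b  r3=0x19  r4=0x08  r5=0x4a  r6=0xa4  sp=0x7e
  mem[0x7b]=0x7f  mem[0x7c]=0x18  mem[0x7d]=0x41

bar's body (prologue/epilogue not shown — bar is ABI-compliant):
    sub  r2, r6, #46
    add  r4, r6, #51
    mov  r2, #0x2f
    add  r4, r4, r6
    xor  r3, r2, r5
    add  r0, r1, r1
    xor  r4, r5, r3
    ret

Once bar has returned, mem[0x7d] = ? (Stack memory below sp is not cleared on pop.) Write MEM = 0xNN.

MEM = 0x39

prologue: push r0 → mem[0x7d]=0x39, sp=0x7d
body[0] sub  r2, r6, #46 → r2=0x76
body[1] add  r4, r6, #51 → r4=0xd7
body[2] mov  r2, #0x2f → r2=0x2f
body[3] add  r4, r4, r6 → r4=0x7b
body[4] xor  r3, r2, r5 → r3=0x65
body[5] add  r0, r1, r1 → r0=0x38
body[6] xor  r4, r5, r3 → r4=0x2f
epilogue: pop r0=0x39, sp=0x7e
prologue pushed ['r0'] at ['0x7d']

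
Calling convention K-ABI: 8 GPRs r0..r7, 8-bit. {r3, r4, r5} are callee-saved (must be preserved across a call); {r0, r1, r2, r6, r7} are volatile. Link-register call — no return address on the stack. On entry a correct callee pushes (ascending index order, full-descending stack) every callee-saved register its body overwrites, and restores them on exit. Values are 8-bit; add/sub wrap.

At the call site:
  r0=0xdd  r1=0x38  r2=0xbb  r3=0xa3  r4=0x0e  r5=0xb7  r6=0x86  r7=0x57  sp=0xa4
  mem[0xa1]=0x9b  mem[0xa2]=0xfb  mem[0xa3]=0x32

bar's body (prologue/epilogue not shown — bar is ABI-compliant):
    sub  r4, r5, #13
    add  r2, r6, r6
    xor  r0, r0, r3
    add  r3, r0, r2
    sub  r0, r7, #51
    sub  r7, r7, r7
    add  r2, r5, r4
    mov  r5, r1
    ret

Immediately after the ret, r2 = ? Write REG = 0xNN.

prologue: push r3 -> mem[0xa3]=0xa3, sp=0xa3
prologue: push r4 -> mem[0xa2]=0x0e, sp=0xa2
prologue: push r5 -> mem[0xa1]=0xb7, sp=0xa1
body[0] sub  r4, r5, #13 -> r4=0xaa
body[1] add  r2, r6, r6 -> r2=0x0c
body[2] xor  r0, r0, r3 -> r0=0x7e
body[3] add  r3, r0, r2 -> r3=0x8a
body[4] sub  r0, r7, #51 -> r0=0x24
body[5] sub  r7, r7, r7 -> r7=0x00
body[6] add  r2, r5, r4 -> r2=0x61
body[7] mov  r5, r1 -> r5=0x38
epilogue: pop r5=0xb7, sp=0xa2
epilogue: pop r4=0x0e, sp=0xa3
epilogue: pop r3=0xa3, sp=0xa4
r2 is caller-saved -> body value

REG = 0x61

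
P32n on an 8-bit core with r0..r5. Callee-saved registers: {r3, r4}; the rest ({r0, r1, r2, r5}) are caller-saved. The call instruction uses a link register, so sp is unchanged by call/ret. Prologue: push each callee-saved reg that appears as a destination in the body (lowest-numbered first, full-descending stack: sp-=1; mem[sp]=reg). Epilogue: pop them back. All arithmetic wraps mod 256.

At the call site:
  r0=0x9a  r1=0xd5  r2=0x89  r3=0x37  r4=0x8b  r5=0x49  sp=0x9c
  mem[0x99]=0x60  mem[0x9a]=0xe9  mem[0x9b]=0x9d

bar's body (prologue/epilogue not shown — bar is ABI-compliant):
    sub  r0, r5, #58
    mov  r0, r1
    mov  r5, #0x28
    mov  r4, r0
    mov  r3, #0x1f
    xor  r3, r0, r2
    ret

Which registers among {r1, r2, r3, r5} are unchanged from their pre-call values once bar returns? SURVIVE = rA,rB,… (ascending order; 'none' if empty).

prologue: push r3 -> mem[0x9b]=0x37, sp=0x9b
prologue: push r4 -> mem[0x9a]=0x8b, sp=0x9a
body[0] sub  r0, r5, #58 -> r0=0x0f
body[1] mov  r0, r1 -> r0=0xd5
body[2] mov  r5, #0x28 -> r5=0x28
body[3] mov  r4, r0 -> r4=0xd5
body[4] mov  r3, #0x1f -> r3=0x1f
body[5] xor  r3, r0, r2 -> r3=0x5c
epilogue: pop r4=0x8b, sp=0x9b
epilogue: pop r3=0x37, sp=0x9c
r1: caller-saved, written=False
r2: caller-saved, written=False
r3: callee-saved, written=True
r5: caller-saved, written=True

SURVIVE = r1,r2,r3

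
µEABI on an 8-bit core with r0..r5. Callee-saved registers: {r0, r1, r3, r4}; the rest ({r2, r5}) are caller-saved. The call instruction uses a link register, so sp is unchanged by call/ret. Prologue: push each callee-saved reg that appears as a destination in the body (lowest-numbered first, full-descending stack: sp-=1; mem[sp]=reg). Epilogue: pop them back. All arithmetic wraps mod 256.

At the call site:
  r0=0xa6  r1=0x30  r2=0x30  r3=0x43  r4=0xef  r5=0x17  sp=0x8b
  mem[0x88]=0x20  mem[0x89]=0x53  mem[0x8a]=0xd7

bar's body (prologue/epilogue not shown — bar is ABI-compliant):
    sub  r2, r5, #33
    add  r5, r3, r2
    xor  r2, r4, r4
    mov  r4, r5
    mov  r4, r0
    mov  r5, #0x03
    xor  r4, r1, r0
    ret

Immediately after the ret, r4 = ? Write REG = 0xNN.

prologue: push r4 -> mem[0x8a]=0xef, sp=0x8a
body[0] sub  r2, r5, #33 -> r2=0xf6
body[1] add  r5, r3, r2 -> r5=0x39
body[2] xor  r2, r4, r4 -> r2=0x00
body[3] mov  r4, r5 -> r4=0x39
body[4] mov  r4, r0 -> r4=0xa6
body[5] mov  r5, #0x03 -> r5=0x03
body[6] xor  r4, r1, r0 -> r4=0x96
epilogue: pop r4=0xef, sp=0x8b
r4 is callee-saved -> restored

REG = 0xef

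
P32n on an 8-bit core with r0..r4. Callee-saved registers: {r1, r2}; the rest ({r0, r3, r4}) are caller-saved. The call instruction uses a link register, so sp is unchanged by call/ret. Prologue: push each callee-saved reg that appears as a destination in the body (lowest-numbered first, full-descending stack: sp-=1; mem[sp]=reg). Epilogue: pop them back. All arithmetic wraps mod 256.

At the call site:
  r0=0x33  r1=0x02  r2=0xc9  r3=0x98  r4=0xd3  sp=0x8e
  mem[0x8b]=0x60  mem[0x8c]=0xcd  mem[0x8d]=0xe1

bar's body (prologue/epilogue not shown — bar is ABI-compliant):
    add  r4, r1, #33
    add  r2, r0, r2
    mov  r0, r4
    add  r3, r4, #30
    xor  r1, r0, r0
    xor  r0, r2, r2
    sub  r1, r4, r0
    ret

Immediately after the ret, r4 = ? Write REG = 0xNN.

prologue: push r1 → mem[0x8d]=0x02, sp=0x8d
prologue: push r2 → mem[0x8c]=0xc9, sp=0x8c
body[0] add  r4, r1, #33 → r4=0x23
body[1] add  r2, r0, r2 → r2=0xfc
body[2] mov  r0, r4 → r0=0x23
body[3] add  r3, r4, #30 → r3=0x41
body[4] xor  r1, r0, r0 → r1=0x00
body[5] xor  r0, r2, r2 → r0=0x00
body[6] sub  r1, r4, r0 → r1=0x23
epilogue: pop r2=0xc9, sp=0x8d
epilogue: pop r1=0x02, sp=0x8e
r4 is caller-saved → body value

REG = 0x23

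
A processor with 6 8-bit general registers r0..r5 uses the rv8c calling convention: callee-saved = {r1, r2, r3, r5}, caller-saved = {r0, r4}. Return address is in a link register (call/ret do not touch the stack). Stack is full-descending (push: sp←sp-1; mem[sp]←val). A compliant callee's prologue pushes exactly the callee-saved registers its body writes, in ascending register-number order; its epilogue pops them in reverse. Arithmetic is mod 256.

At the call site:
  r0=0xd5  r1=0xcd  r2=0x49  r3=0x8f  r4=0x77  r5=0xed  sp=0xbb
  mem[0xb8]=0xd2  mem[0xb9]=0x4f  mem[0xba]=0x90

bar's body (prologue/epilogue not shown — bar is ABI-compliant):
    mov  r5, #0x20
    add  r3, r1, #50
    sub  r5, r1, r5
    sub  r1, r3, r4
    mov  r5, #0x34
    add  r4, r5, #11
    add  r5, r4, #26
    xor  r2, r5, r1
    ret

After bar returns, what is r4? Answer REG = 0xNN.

REG = 0x3f

prologue: push r1 -> mem[0xba]=0xcd, sp=0xba
prologue: push r2 -> mem[0xb9]=0x49, sp=0xb9
prologue: push r3 -> mem[0xb8]=0x8f, sp=0xb8
prologue: push r5 -> mem[0xb7]=0xed, sp=0xb7
body[0] mov  r5, #0x20 -> r5=0x20
body[1] add  r3, r1, #50 -> r3=0xff
body[2] sub  r5, r1, r5 -> r5=0xad
body[3] sub  r1, r3, r4 -> r1=0x88
body[4] mov  r5, #0x34 -> r5=0x34
body[5] add  r4, r5, #11 -> r4=0x3f
body[6] add  r5, r4, #26 -> r5=0x59
body[7] xor  r2, r5, r1 -> r2=0xd1
epilogue: pop r5=0xed, sp=0xb8
epilogue: pop r3=0x8f, sp=0xb9
epilogue: pop r2=0x49, sp=0xba
epilogue: pop r1=0xcd, sp=0xbb
r4 is caller-saved -> body value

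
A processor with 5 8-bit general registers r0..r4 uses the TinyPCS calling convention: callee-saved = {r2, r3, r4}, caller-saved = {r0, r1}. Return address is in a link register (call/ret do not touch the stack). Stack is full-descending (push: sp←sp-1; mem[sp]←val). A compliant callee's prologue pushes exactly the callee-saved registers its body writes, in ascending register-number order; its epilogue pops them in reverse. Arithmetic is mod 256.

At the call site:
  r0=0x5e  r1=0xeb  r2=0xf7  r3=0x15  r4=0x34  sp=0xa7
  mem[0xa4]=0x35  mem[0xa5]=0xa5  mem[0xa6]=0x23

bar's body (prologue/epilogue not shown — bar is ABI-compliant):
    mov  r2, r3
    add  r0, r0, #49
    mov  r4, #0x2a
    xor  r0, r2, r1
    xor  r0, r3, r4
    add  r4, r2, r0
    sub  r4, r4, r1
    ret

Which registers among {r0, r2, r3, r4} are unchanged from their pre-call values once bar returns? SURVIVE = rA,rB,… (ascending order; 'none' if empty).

prologue: push r2 → mem[0xa6]=0xf7, sp=0xa6
prologue: push r4 → mem[0xa5]=0x34, sp=0xa5
body[0] mov  r2, r3 → r2=0x15
body[1] add  r0, r0, #49 → r0=0x8f
body[2] mov  r4, #0x2a → r4=0x2a
body[3] xor  r0, r2, r1 → r0=0xfe
body[4] xor  r0, r3, r4 → r0=0x3f
body[5] add  r4, r2, r0 → r4=0x54
body[6] sub  r4, r4, r1 → r4=0x69
epilogue: pop r4=0x34, sp=0xa6
epilogue: pop r2=0xf7, sp=0xa7
r0: caller-saved, written=True
r2: callee-saved, written=True
r3: callee-saved, written=False
r4: callee-saved, written=True

SURVIVE = r2,r3,r4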